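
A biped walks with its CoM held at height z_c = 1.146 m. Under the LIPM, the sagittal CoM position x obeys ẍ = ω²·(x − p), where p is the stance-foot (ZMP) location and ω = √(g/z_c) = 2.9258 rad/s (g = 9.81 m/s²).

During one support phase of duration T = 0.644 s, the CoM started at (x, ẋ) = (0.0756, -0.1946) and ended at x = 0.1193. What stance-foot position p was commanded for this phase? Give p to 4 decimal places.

p = -0.0332

ωT = 2.9258·0.644 = 1.884215; cosh(ωT) = 3.366568, sinh(ωT) = 3.214620
x(T) = p + (x₀−p)·cosh(ωT) + (ẋ₀/ω)·sinh(ωT) ⇒ p·(1 − cosh) = x(T) − x₀·cosh − (ẋ₀/ω)·sinh
numerator   = 0.1193 − (0.0756)·3.366568 − (-0.1946/2.9258)·3.214620 = 0.078597
denominator = 1 − 3.366568 = -2.366568
p = 0.078597 / -2.366568 = -0.0332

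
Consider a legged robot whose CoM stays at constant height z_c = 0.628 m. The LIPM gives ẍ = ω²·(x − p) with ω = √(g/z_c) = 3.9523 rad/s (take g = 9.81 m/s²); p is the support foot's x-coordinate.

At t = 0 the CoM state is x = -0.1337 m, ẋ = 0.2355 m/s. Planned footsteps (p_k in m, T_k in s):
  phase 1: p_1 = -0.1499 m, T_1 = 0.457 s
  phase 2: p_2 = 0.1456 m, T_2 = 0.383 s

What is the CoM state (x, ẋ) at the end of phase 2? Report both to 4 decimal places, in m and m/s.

phase 1: p=-0.1499, T=0.457, ωT=1.806201, cosh=3.125778, sinh=2.961501; start (x,ẋ)=(-0.133700, 0.235500) → end (x,ẋ)=(0.077200, 0.925737)
phase 2: p=0.1456, T=0.383, ωT=1.513731, cosh=2.381869, sinh=2.161782; start (x,ẋ)=(0.077200, 0.925737) → end (x,ẋ)=(0.489030, 1.620578)

x = 0.4890, ẋ = 1.6206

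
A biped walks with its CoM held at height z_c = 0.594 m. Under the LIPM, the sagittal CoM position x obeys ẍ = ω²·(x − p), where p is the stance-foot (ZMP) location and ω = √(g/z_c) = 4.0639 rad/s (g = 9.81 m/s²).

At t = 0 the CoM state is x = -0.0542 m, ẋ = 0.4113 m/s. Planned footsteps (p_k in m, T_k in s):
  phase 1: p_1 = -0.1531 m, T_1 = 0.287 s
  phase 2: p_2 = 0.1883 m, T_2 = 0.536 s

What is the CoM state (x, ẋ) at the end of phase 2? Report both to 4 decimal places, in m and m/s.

phase 1: p=-0.1531, T=0.287, ωT=1.166339, cosh=1.760862, sinh=1.449357; start (x,ẋ)=(-0.054200, 0.411300) → end (x,ẋ)=(0.167736, 1.306768)
phase 2: p=0.1883, T=0.536, ωT=2.178250, cosh=4.472041, sinh=4.358801; start (x,ẋ)=(0.167736, 1.306768) → end (x,ẋ)=(1.497932, 5.479656)

x = 1.4979, ẋ = 5.4797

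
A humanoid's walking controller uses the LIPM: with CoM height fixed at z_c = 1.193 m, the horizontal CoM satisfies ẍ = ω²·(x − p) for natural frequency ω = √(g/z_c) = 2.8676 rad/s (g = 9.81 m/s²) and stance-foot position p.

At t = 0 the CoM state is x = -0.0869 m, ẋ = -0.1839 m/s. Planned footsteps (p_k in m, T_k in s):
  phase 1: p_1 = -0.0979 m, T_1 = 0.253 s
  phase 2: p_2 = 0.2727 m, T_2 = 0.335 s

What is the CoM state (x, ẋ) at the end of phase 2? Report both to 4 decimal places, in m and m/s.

x = -0.4189, ẋ = -1.6166

phase 1: p=-0.0979, T=0.253, ωT=0.725503, cosh=1.274925, sinh=0.790844; start (x,ẋ)=(-0.086900, -0.183900) → end (x,ẋ)=(-0.134593, -0.209513)
phase 2: p=0.2727, T=0.335, ωT=0.960646, cosh=1.498015, sinh=1.115369; start (x,ẋ)=(-0.134593, -0.209513) → end (x,ẋ)=(-0.418922, -1.616552)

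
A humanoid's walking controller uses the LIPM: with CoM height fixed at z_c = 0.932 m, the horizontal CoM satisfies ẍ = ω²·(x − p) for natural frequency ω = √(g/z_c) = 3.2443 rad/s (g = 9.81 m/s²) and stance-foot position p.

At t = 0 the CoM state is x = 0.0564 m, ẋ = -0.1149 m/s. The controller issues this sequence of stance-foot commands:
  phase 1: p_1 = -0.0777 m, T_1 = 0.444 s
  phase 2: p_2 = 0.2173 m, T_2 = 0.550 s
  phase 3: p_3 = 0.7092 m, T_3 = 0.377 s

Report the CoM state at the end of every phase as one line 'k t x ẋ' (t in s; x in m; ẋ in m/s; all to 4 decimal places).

1 0.4440 0.1507 0.6108
2 0.9940 0.5583 1.2453
3 1.3710 1.0263 1.5394

phase 1: p=-0.0777, T=0.444, ωT=1.440469, cosh=2.229747, sinh=1.992930; start (x,ẋ)=(0.056400, -0.114900) → end (x,ẋ)=(0.150727, 0.610847)
phase 2: p=0.2173, T=0.550, ωT=1.784365, cosh=3.061850, sinh=2.893947; start (x,ẋ)=(0.150727, 0.610847) → end (x,ẋ)=(0.558347, 1.245286)
phase 3: p=0.7092, T=0.377, ωT=1.223101, cosh=1.846012, sinh=1.551696; start (x,ẋ)=(0.558347, 1.245286) → end (x,ẋ)=(1.026323, 1.539392)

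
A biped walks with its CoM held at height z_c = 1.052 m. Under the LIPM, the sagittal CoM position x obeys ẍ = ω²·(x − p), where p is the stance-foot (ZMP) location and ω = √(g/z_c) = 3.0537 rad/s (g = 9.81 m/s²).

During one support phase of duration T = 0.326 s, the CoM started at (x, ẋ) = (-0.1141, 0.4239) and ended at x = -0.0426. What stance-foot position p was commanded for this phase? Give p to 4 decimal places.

ωT = 3.0537·0.326 = 0.995506; cosh(ωT) = 1.537815, sinh(ωT) = 1.168279
x(T) = p + (x₀−p)·cosh(ωT) + (ẋ₀/ω)·sinh(ωT) ⇒ p·(1 − cosh) = x(T) − x₀·cosh − (ẋ₀/ω)·sinh
numerator   = -0.0426 − (-0.1141)·1.537815 − (0.4239/3.0537)·1.168279 = -0.029310
denominator = 1 − 1.537815 = -0.537815
p = -0.029310 / -0.537815 = 0.0545

p = 0.0545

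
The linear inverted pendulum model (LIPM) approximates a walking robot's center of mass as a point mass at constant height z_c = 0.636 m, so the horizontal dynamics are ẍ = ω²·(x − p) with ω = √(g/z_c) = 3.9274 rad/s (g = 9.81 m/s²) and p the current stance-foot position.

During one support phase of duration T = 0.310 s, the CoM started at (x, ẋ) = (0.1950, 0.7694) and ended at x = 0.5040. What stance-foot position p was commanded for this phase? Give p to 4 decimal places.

ωT = 3.9274·0.310 = 1.217494; cosh(ωT) = 1.837341, sinh(ωT) = 1.541370
x(T) = p + (x₀−p)·cosh(ωT) + (ẋ₀/ω)·sinh(ωT) ⇒ p·(1 − cosh) = x(T) − x₀·cosh − (ẋ₀/ω)·sinh
numerator   = 0.5040 − (0.1950)·1.837341 − (0.7694/3.9274)·1.541370 = -0.156244
denominator = 1 − 1.837341 = -0.837341
p = -0.156244 / -0.837341 = 0.1866

p = 0.1866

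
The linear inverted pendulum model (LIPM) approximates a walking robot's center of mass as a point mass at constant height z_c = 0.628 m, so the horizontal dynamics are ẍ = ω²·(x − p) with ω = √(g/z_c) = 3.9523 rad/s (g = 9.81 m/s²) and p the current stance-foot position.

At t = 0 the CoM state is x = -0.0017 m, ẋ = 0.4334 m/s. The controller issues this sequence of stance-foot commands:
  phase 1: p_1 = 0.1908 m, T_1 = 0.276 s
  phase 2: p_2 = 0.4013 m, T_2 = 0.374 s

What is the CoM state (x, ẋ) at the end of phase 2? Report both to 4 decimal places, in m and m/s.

phase 1: p=0.1908, T=0.276, ωT=1.090835, cosh=1.656347, sinh=1.320411; start (x,ẋ)=(-0.001700, 0.433400) → end (x,ẋ)=(0.016746, -0.286731)
phase 2: p=0.4013, T=0.374, ωT=1.478160, cosh=2.306464, sinh=2.078407; start (x,ẋ)=(0.016746, -0.286731) → end (x,ẋ)=(-0.636443, -3.820247)

x = -0.6364, ẋ = -3.8202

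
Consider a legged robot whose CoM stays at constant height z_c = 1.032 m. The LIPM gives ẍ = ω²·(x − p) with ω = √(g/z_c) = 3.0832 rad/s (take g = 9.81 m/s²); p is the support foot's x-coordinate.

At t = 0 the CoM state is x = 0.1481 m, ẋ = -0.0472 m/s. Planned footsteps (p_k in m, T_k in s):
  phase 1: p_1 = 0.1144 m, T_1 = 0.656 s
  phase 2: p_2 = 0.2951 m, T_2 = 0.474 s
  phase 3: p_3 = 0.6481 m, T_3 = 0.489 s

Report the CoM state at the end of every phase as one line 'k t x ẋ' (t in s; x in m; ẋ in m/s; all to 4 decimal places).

phase 1: p=0.1144, T=0.656, ωT=2.022579, cosh=3.845053, sinh=3.712740; start (x,ẋ)=(0.148100, -0.047200) → end (x,ẋ)=(0.187141, 0.204281)
phase 2: p=0.2951, T=0.474, ωT=1.461437, cosh=2.272027, sinh=2.040124; start (x,ẋ)=(0.187141, 0.204281) → end (x,ẋ)=(0.184985, -0.214942)
phase 3: p=0.6481, T=0.489, ωT=1.507685, cosh=2.368842, sinh=2.147420; start (x,ẋ)=(0.184985, -0.214942) → end (x,ẋ)=(-0.598652, -3.575416)

1 0.6560 0.1871 0.2043
2 1.1300 0.1850 -0.2149
3 1.6190 -0.5987 -3.5754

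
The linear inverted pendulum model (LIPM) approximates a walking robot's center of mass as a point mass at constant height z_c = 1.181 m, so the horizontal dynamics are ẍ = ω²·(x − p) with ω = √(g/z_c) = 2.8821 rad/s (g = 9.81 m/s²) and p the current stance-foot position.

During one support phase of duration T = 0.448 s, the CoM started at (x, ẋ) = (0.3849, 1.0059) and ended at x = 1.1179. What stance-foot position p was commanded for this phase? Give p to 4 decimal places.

p = 0.2319

ωT = 2.8821·0.448 = 1.291181; cosh(ωT) = 1.956012, sinh(ωT) = 1.681066
x(T) = p + (x₀−p)·cosh(ωT) + (ẋ₀/ω)·sinh(ωT) ⇒ p·(1 − cosh) = x(T) − x₀·cosh − (ẋ₀/ω)·sinh
numerator   = 1.1179 − (0.3849)·1.956012 − (1.0059/2.8821)·1.681066 = -0.221689
denominator = 1 − 1.956012 = -0.956012
p = -0.221689 / -0.956012 = 0.2319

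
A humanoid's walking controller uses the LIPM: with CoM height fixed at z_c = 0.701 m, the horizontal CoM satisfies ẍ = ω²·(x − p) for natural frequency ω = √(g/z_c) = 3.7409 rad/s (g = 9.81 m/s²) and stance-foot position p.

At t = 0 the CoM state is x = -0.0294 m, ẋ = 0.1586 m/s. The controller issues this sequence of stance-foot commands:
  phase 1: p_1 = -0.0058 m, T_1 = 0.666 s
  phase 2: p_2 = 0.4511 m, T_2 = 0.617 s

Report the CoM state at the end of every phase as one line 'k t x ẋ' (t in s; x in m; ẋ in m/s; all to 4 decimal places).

phase 1: p=-0.0058, T=0.666, ωT=2.491439, cosh=6.080720, sinh=5.997929; start (x,ẋ)=(-0.029400, 0.158600) → end (x,ẋ)=(0.104985, 0.434874)
phase 2: p=0.4511, T=0.617, ωT=2.308135, cosh=5.077551, sinh=4.978105; start (x,ẋ)=(0.104985, 0.434874) → end (x,ẋ)=(-0.727623, -4.237475)

1 0.6660 0.1050 0.4349
2 1.2830 -0.7276 -4.2375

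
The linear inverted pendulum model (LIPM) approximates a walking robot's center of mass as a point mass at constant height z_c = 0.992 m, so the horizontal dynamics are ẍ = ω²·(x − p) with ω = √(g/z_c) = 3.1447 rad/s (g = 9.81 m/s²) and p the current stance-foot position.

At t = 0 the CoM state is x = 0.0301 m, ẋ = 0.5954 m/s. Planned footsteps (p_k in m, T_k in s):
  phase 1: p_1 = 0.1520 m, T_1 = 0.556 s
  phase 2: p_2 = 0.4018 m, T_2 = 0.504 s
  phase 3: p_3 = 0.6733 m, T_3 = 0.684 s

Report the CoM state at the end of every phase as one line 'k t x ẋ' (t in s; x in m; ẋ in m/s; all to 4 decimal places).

phase 1: p=0.1520, T=0.556, ωT=1.748453, cosh=2.959876, sinh=2.785833; start (x,ẋ)=(0.030100, 0.595400) → end (x,ẋ)=(0.318645, 0.694392)
phase 2: p=0.4018, T=0.504, ωT=1.584929, cosh=2.541953, sinh=2.336991; start (x,ẋ)=(0.318645, 0.694392) → end (x,ẋ)=(0.706463, 1.153996)
phase 3: p=0.6733, T=0.684, ωT=2.150975, cosh=4.354801, sinh=4.238430; start (x,ẋ)=(0.706463, 1.153996) → end (x,ẋ)=(2.373076, 5.467442)

1 0.5560 0.3186 0.6944
2 1.0600 0.7065 1.1540
3 1.7440 2.3731 5.4674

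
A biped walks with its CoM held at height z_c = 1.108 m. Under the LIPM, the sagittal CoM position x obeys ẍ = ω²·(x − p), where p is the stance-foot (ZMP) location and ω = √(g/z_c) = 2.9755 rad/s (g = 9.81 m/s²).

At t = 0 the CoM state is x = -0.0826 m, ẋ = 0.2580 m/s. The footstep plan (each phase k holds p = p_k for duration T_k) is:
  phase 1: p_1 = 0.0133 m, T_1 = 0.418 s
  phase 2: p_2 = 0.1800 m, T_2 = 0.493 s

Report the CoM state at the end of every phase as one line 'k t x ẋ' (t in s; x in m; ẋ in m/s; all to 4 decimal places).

1 0.4180 -0.0290 0.0309
2 0.9110 -0.2758 -1.2057

phase 1: p=0.0133, T=0.418, ωT=1.243759, cosh=1.878463, sinh=1.590165; start (x,ẋ)=(-0.082600, 0.258000) → end (x,ẋ)=(-0.028964, 0.030889)
phase 2: p=0.1800, T=0.493, ωT=1.466921, cosh=2.283251, sinh=2.052616; start (x,ẋ)=(-0.028964, 0.030889) → end (x,ẋ)=(-0.275810, -1.205735)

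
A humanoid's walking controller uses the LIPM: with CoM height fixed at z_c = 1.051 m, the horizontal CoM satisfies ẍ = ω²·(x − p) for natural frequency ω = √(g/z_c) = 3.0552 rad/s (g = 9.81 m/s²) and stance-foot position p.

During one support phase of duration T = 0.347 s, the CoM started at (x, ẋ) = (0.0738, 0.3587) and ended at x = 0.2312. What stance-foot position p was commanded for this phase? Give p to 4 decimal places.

p = 0.0604

ωT = 3.0552·0.347 = 1.060154; cosh(ωT) = 1.616610, sinh(ωT) = 1.270207
x(T) = p + (x₀−p)·cosh(ωT) + (ẋ₀/ω)·sinh(ωT) ⇒ p·(1 − cosh) = x(T) − x₀·cosh − (ẋ₀/ω)·sinh
numerator   = 0.2312 − (0.0738)·1.616610 − (0.3587/3.0552)·1.270207 = -0.037236
denominator = 1 − 1.616610 = -0.616610
p = -0.037236 / -0.616610 = 0.0604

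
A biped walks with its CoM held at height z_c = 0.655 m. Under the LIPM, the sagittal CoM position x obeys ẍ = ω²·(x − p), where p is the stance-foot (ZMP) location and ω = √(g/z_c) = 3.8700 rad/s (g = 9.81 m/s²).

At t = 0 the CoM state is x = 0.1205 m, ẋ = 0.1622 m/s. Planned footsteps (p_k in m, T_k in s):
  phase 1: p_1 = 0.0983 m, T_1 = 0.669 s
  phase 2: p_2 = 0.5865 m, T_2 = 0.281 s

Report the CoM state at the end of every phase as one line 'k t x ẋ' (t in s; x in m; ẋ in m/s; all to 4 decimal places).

1 0.6690 0.5244 1.6549
2 0.9500 1.0463 2.4180

phase 1: p=0.0983, T=0.669, ωT=2.589030, cosh=6.695970, sinh=6.620878; start (x,ẋ)=(0.120500, 0.162200) → end (x,ẋ)=(0.524446, 1.654912)
phase 2: p=0.5865, T=0.281, ωT=1.087470, cosh=1.651913, sinh=1.314845; start (x,ẋ)=(0.524446, 1.654912) → end (x,ẋ)=(1.046254, 2.418012)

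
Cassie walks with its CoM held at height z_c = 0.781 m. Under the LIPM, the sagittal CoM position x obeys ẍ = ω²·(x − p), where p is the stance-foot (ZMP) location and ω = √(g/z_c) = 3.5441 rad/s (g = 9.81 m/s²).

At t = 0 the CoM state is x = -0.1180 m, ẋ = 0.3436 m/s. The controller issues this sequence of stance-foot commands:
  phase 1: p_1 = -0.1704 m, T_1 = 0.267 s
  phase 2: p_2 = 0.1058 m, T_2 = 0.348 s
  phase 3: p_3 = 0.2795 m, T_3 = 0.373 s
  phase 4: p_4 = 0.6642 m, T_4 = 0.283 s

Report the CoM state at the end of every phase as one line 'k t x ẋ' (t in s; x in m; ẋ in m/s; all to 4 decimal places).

phase 1: p=-0.1704, T=0.267, ωT=0.946275, cosh=1.482140, sinh=1.093955; start (x,ẋ)=(-0.118000, 0.343600) → end (x,ẋ)=(0.013323, 0.712423)
phase 2: p=0.1058, T=0.348, ωT=1.233347, cosh=1.862007, sinh=1.570691; start (x,ẋ)=(0.013323, 0.712423) → end (x,ẋ)=(0.249342, 0.811745)
phase 3: p=0.2795, T=0.373, ωT=1.321949, cosh=2.008670, sinh=1.742055; start (x,ẋ)=(0.249342, 0.811745) → end (x,ẋ)=(0.617925, 1.444332)
phase 4: p=0.6642, T=0.283, ωT=1.002980, cosh=1.546590, sinh=1.179805; start (x,ẋ)=(0.617925, 1.444332) → end (x,ẋ)=(1.073439, 2.040297)

1 0.2670 0.0133 0.7124
2 0.6150 0.2493 0.8117
3 0.9880 0.6179 1.4443
4 1.2710 1.0734 2.0403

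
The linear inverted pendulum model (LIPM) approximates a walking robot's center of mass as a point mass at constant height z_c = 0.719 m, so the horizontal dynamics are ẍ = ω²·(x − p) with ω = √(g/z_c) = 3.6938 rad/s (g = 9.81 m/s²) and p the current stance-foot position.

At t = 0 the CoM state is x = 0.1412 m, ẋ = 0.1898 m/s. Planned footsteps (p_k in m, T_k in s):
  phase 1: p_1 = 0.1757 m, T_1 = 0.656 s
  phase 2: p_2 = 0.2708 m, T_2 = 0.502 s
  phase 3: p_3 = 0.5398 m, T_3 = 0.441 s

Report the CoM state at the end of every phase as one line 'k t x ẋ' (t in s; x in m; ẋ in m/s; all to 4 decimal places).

phase 1: p=0.1757, T=0.656, ωT=2.423133, cosh=5.684895, sinh=5.596251; start (x,ẋ)=(0.141200, 0.189800) → end (x,ẋ)=(0.267126, 0.365829)
phase 2: p=0.2708, T=0.502, ωT=1.854288, cosh=3.271855, sinh=3.115291; start (x,ẋ)=(0.267126, 0.365829) → end (x,ẋ)=(0.567312, 1.154655)
phase 3: p=0.5398, T=0.441, ωT=1.628966, cosh=2.647366, sinh=2.451233; start (x,ẋ)=(0.567312, 1.154655) → end (x,ẋ)=(1.378871, 3.305895)

1 0.6560 0.2671 0.3658
2 1.1580 0.5673 1.1547
3 1.5990 1.3789 3.3059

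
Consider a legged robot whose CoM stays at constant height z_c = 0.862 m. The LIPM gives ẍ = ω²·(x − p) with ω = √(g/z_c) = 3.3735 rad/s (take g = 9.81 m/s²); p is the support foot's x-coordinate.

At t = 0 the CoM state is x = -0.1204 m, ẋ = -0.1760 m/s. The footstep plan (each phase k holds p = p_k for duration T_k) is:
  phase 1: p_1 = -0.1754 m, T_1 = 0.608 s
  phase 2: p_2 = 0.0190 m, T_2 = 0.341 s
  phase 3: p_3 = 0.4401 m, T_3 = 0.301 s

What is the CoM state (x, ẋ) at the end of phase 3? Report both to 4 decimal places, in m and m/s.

x = -0.9796, ẋ = -4.2048

phase 1: p=-0.1754, T=0.608, ωT=2.051088, cosh=3.952476, sinh=3.823881; start (x,ẋ)=(-0.120400, -0.176000) → end (x,ẋ)=(-0.157511, 0.013857)
phase 2: p=0.0190, T=0.341, ωT=1.150364, cosh=1.737931, sinh=1.421410; start (x,ẋ)=(-0.157511, 0.013857) → end (x,ẋ)=(-0.281925, -0.822310)
phase 3: p=0.4401, T=0.301, ωT=1.015424, cosh=1.561391, sinh=1.199142; start (x,ẋ)=(-0.281925, -0.822310) → end (x,ẋ)=(-0.979561, -4.204758)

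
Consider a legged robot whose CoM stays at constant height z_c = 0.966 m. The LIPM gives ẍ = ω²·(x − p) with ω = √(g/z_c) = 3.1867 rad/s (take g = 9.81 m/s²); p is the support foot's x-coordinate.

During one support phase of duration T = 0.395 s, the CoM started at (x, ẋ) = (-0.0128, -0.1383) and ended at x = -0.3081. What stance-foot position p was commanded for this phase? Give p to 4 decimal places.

p = 0.2366

ωT = 3.1867·0.395 = 1.258746; cosh(ωT) = 1.902507, sinh(ωT) = 1.618498
x(T) = p + (x₀−p)·cosh(ωT) + (ẋ₀/ω)·sinh(ωT) ⇒ p·(1 − cosh) = x(T) − x₀·cosh − (ẋ₀/ω)·sinh
numerator   = -0.3081 − (-0.0128)·1.902507 − (-0.1383/3.1867)·1.618498 = -0.213507
denominator = 1 − 1.902507 = -0.902507
p = -0.213507 / -0.902507 = 0.2366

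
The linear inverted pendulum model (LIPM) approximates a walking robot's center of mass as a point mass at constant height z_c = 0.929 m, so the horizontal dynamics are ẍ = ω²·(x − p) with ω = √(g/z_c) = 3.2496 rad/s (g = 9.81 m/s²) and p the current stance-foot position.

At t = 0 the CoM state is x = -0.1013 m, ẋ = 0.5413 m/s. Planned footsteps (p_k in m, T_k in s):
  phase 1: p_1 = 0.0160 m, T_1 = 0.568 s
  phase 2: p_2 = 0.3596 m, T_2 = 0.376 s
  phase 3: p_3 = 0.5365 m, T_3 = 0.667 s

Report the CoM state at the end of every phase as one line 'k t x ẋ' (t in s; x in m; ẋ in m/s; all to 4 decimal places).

1 0.5680 0.1496 0.5799
2 0.9440 0.2488 0.0120
3 1.6110 -0.7205 -3.9764

phase 1: p=0.0160, T=0.568, ωT=1.845773, cosh=3.245448, sinh=3.087544; start (x,ẋ)=(-0.101300, 0.541300) → end (x,ẋ)=(0.149615, 0.579857)
phase 2: p=0.3596, T=0.376, ωT=1.221850, cosh=1.844072, sinh=1.549387; start (x,ẋ)=(0.149615, 0.579857) → end (x,ẋ)=(0.248844, 0.012044)
phase 3: p=0.5365, T=0.667, ωT=2.167483, cosh=4.425367, sinh=4.310902; start (x,ẋ)=(0.248844, 0.012044) → end (x,ẋ)=(-0.720507, -3.976392)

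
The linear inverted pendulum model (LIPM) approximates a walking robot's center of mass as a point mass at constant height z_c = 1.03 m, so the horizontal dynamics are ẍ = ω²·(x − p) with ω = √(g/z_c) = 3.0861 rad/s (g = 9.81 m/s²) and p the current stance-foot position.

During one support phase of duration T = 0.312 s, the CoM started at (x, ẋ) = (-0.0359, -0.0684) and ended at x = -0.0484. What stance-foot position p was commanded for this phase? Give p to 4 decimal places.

p = -0.0605

ωT = 3.0861·0.312 = 0.962863; cosh(ωT) = 1.500492, sinh(ωT) = 1.118693
x(T) = p + (x₀−p)·cosh(ωT) + (ẋ₀/ω)·sinh(ωT) ⇒ p·(1 − cosh) = x(T) − x₀·cosh − (ẋ₀/ω)·sinh
numerator   = -0.0484 − (-0.0359)·1.500492 − (-0.0684/3.0861)·1.118693 = 0.030262
denominator = 1 − 1.500492 = -0.500492
p = 0.030262 / -0.500492 = -0.0605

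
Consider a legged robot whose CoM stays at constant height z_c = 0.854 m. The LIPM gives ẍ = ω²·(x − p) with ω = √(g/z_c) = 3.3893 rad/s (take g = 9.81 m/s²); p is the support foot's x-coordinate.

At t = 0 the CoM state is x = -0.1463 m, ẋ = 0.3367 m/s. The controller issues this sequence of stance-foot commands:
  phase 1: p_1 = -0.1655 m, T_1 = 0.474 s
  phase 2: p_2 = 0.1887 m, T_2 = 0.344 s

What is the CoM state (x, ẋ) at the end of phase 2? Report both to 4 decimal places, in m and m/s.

x = 0.5109, ẋ = 1.4832

phase 1: p=-0.1655, T=0.474, ωT=1.606528, cosh=2.593028, sinh=2.392445; start (x,ẋ)=(-0.146300, 0.336700) → end (x,ẋ)=(0.121957, 1.028760)
phase 2: p=0.1887, T=0.344, ωT=1.165919, cosh=1.760254, sinh=1.448618; start (x,ẋ)=(0.121957, 1.028760) → end (x,ẋ)=(0.510916, 1.483181)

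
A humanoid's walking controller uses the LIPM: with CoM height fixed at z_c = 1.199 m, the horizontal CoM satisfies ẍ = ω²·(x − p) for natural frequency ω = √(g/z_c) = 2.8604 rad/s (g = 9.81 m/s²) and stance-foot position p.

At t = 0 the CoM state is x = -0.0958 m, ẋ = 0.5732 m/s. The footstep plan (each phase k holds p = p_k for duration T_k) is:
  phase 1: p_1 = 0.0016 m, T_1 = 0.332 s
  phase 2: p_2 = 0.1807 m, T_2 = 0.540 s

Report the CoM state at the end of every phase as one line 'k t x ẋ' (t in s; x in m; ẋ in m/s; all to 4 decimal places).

1 0.3320 0.0771 0.5455
2 0.8720 0.3534 0.6737

phase 1: p=0.0016, T=0.332, ωT=0.949653, cosh=1.485844, sinh=1.098968; start (x,ẋ)=(-0.095800, 0.573200) → end (x,ẋ)=(0.077103, 0.545510)
phase 2: p=0.1807, T=0.540, ωT=1.544616, cosh=2.449783, sinh=2.236389; start (x,ẋ)=(0.077103, 0.545510) → end (x,ẋ)=(0.353413, 0.673673)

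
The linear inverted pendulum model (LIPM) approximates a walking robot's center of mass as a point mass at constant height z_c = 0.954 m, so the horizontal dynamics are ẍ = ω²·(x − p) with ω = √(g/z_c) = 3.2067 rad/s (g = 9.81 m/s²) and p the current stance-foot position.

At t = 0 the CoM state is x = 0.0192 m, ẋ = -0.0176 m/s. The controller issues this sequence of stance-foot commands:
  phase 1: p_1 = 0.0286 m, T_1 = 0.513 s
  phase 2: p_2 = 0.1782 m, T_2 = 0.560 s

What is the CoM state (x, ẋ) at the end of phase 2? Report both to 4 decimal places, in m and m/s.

x = -0.5172, ẋ = -2.1500

phase 1: p=0.0286, T=0.513, ωT=1.645037, cosh=2.687104, sinh=2.494098; start (x,ẋ)=(0.019200, -0.017600) → end (x,ẋ)=(-0.010348, -0.122473)
phase 2: p=0.1782, T=0.560, ωT=1.795752, cosh=3.095003, sinh=2.929000; start (x,ẋ)=(-0.010348, -0.122473) → end (x,ẋ)=(-0.517222, -2.149973)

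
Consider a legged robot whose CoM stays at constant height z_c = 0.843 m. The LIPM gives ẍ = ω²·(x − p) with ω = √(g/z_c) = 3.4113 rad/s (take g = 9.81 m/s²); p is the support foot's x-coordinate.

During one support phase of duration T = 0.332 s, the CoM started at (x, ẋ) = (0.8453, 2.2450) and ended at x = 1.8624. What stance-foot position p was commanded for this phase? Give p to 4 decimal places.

p = 0.7024

ωT = 3.4113·0.332 = 1.132552; cosh(ωT) = 1.712888, sinh(ωT) = 1.390678
x(T) = p + (x₀−p)·cosh(ωT) + (ẋ₀/ω)·sinh(ωT) ⇒ p·(1 − cosh) = x(T) − x₀·cosh − (ẋ₀/ω)·sinh
numerator   = 1.8624 − (0.8453)·1.712888 − (2.2450/3.4113)·1.390678 = -0.500719
denominator = 1 − 1.712888 = -0.712888
p = -0.500719 / -0.712888 = 0.7024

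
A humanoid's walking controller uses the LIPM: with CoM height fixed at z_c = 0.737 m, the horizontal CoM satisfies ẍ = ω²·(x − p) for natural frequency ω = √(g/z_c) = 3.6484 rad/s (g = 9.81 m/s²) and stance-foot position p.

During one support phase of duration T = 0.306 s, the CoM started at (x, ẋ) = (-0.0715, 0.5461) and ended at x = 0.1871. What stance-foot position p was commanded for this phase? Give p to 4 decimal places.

p = -0.1505

ωT = 3.6484·0.306 = 1.116410; cosh(ωT) = 1.690663, sinh(ωT) = 1.363210
x(T) = p + (x₀−p)·cosh(ωT) + (ẋ₀/ω)·sinh(ωT) ⇒ p·(1 − cosh) = x(T) − x₀·cosh − (ẋ₀/ω)·sinh
numerator   = 0.1871 − (-0.0715)·1.690663 − (0.5461/3.6484)·1.363210 = 0.103934
denominator = 1 − 1.690663 = -0.690663
p = 0.103934 / -0.690663 = -0.1505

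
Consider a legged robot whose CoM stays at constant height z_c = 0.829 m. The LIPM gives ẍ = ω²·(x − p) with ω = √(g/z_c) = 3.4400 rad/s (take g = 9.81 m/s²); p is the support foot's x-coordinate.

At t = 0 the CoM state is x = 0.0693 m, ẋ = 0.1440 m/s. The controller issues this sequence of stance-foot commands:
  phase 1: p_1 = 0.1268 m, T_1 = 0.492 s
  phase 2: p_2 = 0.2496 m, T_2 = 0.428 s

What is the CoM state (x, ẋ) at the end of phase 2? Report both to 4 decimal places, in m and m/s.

x = -0.2194, ẋ = -1.5022

phase 1: p=0.1268, T=0.492, ωT=1.692480, cosh=2.808500, sinh=2.624438; start (x,ẋ)=(0.069300, 0.144000) → end (x,ẋ)=(0.075171, -0.114690)
phase 2: p=0.2496, T=0.428, ωT=1.472320, cosh=2.294365, sinh=2.064972; start (x,ẋ)=(0.075171, -0.114690) → end (x,ẋ)=(-0.219449, -1.502194)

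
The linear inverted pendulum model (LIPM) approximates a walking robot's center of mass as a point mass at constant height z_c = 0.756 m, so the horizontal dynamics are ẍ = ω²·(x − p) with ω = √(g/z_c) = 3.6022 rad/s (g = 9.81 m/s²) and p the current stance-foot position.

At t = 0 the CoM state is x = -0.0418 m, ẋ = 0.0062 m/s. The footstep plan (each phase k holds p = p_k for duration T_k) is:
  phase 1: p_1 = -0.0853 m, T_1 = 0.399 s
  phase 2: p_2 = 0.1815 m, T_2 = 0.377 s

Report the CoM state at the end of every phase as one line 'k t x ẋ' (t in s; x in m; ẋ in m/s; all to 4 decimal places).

phase 1: p=-0.0853, T=0.399, ωT=1.437278, cosh=2.223398, sinh=1.985824; start (x,ẋ)=(-0.041800, 0.006200) → end (x,ẋ)=(0.014836, 0.324955)
phase 2: p=0.1815, T=0.377, ωT=1.358029, cosh=2.072845, sinh=1.815678; start (x,ẋ)=(0.014836, 0.324955) → end (x,ẋ)=(-0.000177, -0.416475)

1 0.3990 0.0148 0.3250
2 0.7760 -0.0002 -0.4165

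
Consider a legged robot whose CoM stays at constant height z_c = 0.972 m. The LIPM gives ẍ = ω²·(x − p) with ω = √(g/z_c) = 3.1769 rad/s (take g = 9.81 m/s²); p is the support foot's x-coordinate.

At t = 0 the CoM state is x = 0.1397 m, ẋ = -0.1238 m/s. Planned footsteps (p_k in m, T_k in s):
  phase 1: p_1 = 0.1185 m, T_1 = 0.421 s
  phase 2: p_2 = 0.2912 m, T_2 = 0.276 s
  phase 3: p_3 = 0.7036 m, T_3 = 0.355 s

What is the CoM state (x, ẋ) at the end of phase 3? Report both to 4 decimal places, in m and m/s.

phase 1: p=0.1185, T=0.421, ωT=1.337475, cosh=2.035960, sinh=1.773452; start (x,ẋ)=(0.139700, -0.123800) → end (x,ẋ)=(0.092553, -0.132609)
phase 2: p=0.2912, T=0.276, ωT=0.876824, cosh=1.409679, sinh=0.993577; start (x,ẋ)=(0.092553, -0.132609) → end (x,ẋ)=(-0.030302, -0.813965)
phase 3: p=0.7036, T=0.355, ωT=1.127799, cosh=1.706298, sinh=1.382554; start (x,ẋ)=(-0.030302, -0.813965) → end (x,ẋ)=(-0.902885, -4.612336)

x = -0.9029, ẋ = -4.6123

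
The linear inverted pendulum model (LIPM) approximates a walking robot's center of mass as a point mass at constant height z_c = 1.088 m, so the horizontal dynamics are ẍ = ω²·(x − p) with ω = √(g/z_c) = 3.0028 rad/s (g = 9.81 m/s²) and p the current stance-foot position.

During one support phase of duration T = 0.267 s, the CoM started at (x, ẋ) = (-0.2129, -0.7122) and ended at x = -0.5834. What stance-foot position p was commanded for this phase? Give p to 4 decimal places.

ωT = 3.0028·0.267 = 0.801748; cosh(ωT) = 1.338989, sinh(ωT) = 0.890445
x(T) = p + (x₀−p)·cosh(ωT) + (ẋ₀/ω)·sinh(ωT) ⇒ p·(1 − cosh) = x(T) − x₀·cosh − (ẋ₀/ω)·sinh
numerator   = -0.5834 − (-0.2129)·1.338989 − (-0.7122/3.0028)·0.890445 = -0.087135
denominator = 1 − 1.338989 = -0.338989
p = -0.087135 / -0.338989 = 0.2570

p = 0.2570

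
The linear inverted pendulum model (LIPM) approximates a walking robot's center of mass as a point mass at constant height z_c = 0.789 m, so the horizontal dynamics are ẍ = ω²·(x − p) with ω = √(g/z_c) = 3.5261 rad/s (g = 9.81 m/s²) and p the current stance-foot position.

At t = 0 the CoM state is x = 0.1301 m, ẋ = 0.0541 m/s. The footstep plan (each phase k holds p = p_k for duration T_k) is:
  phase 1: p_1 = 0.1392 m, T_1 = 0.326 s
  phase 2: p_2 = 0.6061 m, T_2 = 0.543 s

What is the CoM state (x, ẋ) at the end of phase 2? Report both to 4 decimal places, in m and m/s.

x = -0.9459, ẋ = -5.2259

phase 1: p=0.1392, T=0.326, ωT=1.149509, cosh=1.736717, sinh=1.419924; start (x,ẋ)=(0.130100, 0.054100) → end (x,ẋ)=(0.145181, 0.048395)
phase 2: p=0.6061, T=0.543, ωT=1.914672, cosh=3.466053, sinh=3.318662; start (x,ẋ)=(0.145181, 0.048395) → end (x,ẋ)=(-0.945921, -5.225902)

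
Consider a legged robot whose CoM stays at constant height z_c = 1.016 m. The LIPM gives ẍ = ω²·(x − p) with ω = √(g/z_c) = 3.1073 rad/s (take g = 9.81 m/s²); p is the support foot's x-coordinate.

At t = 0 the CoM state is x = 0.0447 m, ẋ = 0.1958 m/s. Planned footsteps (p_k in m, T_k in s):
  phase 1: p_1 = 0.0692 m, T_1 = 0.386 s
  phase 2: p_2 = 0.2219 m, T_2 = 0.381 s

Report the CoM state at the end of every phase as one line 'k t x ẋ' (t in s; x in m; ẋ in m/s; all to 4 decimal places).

phase 1: p=0.0692, T=0.386, ωT=1.199418, cosh=1.809777, sinh=1.508407; start (x,ẋ)=(0.044700, 0.195800) → end (x,ẋ)=(0.119910, 0.239521)
phase 2: p=0.2219, T=0.381, ωT=1.183881, cosh=1.786559, sinh=1.480471; start (x,ẋ)=(0.119910, 0.239521) → end (x,ẋ)=(0.153808, -0.041265)

1 0.3860 0.1199 0.2395
2 0.7670 0.1538 -0.0413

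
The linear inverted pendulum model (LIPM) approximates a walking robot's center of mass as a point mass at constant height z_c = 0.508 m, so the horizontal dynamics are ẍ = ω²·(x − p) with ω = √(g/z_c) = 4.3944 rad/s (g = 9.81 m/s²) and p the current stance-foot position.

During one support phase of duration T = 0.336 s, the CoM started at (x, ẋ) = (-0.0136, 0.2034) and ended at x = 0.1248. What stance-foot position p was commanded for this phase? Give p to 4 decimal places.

p = -0.0461

ωT = 4.3944·0.336 = 1.476518; cosh(ωT) = 2.303055, sinh(ωT) = 2.074623
x(T) = p + (x₀−p)·cosh(ωT) + (ẋ₀/ω)·sinh(ωT) ⇒ p·(1 − cosh) = x(T) − x₀·cosh − (ẋ₀/ω)·sinh
numerator   = 0.1248 − (-0.0136)·2.303055 − (0.2034/4.3944)·2.074623 = 0.060095
denominator = 1 − 2.303055 = -1.303055
p = 0.060095 / -1.303055 = -0.0461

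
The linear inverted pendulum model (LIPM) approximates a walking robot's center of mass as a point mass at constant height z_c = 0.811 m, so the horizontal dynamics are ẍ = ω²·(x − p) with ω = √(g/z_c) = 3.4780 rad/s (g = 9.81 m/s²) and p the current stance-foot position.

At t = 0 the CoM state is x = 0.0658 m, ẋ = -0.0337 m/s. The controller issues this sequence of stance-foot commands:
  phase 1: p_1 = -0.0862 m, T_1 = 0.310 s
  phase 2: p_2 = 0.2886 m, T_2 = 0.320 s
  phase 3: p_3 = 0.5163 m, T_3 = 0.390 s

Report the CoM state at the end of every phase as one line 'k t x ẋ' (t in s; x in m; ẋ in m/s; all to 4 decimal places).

phase 1: p=-0.0862, T=0.310, ωT=1.078180, cosh=1.639770, sinh=1.299555; start (x,ẋ)=(0.065800, -0.033700) → end (x,ẋ)=(0.150453, 0.631758)
phase 2: p=0.2886, T=0.320, ωT=1.112960, cosh=1.685969, sinh=1.357384; start (x,ẋ)=(0.150453, 0.631758) → end (x,ẋ)=(0.302249, 0.412934)
phase 3: p=0.5163, T=0.390, ωT=1.356420, cosh=2.069926, sinh=1.812344; start (x,ẋ)=(0.302249, 0.412934) → end (x,ẋ)=(0.288405, -0.494492)

1 0.3100 0.1505 0.6318
2 0.6300 0.3022 0.4129
3 1.0200 0.2884 -0.4945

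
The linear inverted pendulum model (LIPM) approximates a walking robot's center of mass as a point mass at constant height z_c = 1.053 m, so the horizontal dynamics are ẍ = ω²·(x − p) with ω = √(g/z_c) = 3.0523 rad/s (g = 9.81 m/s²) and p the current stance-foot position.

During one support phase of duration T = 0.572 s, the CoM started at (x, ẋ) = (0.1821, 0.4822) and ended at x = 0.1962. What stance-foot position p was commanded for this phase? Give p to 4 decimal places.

ωT = 3.0523·0.572 = 1.745916; cosh(ωT) = 2.952816, sinh(ωT) = 2.778331
x(T) = p + (x₀−p)·cosh(ωT) + (ẋ₀/ω)·sinh(ωT) ⇒ p·(1 − cosh) = x(T) − x₀·cosh − (ẋ₀/ω)·sinh
numerator   = 0.1962 − (0.1821)·2.952816 − (0.4822/3.0523)·2.778331 = -0.780426
denominator = 1 − 2.952816 = -1.952816
p = -0.780426 / -1.952816 = 0.3996

p = 0.3996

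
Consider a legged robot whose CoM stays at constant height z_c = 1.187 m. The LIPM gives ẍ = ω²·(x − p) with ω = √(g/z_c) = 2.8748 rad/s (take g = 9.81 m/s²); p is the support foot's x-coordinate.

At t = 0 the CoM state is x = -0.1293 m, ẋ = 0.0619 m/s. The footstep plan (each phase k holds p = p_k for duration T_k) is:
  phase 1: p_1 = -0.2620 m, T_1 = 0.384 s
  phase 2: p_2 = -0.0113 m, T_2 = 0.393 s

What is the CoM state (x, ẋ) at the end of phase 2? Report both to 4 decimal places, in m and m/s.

phase 1: p=-0.2620, T=0.384, ωT=1.103923, cosh=1.673771, sinh=1.342204; start (x,ẋ)=(-0.129300, 0.061900) → end (x,ẋ)=(-0.010990, 0.615638)
phase 2: p=-0.0113, T=0.393, ωT=1.129796, cosh=1.709063, sinh=1.385964; start (x,ẋ)=(-0.010990, 0.615638) → end (x,ẋ)=(0.286033, 1.053398)

x = 0.2860, ẋ = 1.0534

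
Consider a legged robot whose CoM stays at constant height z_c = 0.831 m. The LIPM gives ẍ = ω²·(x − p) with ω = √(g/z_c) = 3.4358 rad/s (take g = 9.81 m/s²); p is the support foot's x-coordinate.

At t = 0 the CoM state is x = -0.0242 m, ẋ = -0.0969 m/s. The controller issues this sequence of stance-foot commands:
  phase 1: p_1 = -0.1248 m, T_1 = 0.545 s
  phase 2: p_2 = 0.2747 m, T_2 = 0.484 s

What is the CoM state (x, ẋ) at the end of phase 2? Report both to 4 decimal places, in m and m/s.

x = 0.4271, ẋ = 0.7708

phase 1: p=-0.1248, T=0.545, ωT=1.872511, cosh=3.329173, sinh=3.175436; start (x,ẋ)=(-0.024200, -0.096900) → end (x,ẋ)=(0.120558, 0.774966)
phase 2: p=0.2747, T=0.484, ωT=1.662927, cosh=2.732156, sinh=2.542573; start (x,ẋ)=(0.120558, 0.774966) → end (x,ẋ)=(0.427052, 0.770776)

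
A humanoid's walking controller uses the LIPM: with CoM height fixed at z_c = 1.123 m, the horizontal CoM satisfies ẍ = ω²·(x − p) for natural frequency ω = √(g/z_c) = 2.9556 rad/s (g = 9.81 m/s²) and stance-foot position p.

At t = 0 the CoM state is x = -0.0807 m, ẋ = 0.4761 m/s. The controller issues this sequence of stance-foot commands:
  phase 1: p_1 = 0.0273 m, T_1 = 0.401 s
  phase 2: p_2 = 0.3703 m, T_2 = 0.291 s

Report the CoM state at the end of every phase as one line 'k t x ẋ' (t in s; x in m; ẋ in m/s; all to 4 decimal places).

1 0.4010 0.0730 0.3782
2 0.6920 0.0802 -0.3255

phase 1: p=0.0273, T=0.401, ωT=1.185196, cosh=1.788507, sinh=1.482820; start (x,ẋ)=(-0.080700, 0.476100) → end (x,ẋ)=(0.073000, 0.378185)
phase 2: p=0.3703, T=0.291, ωT=0.860080, cosh=1.393239, sinh=0.970110; start (x,ẋ)=(0.073000, 0.378185) → end (x,ẋ)=(0.080221, -0.325534)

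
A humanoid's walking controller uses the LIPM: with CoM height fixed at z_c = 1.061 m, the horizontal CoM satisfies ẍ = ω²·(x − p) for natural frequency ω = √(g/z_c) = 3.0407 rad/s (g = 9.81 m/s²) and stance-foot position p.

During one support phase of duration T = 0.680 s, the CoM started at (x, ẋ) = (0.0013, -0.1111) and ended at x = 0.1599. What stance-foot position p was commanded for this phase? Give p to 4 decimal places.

p = -0.0984

ωT = 3.0407·0.680 = 2.067676; cosh(ωT) = 4.016453, sinh(ωT) = 3.889974
x(T) = p + (x₀−p)·cosh(ωT) + (ẋ₀/ω)·sinh(ωT) ⇒ p·(1 − cosh) = x(T) − x₀·cosh − (ẋ₀/ω)·sinh
numerator   = 0.1599 − (0.0013)·4.016453 − (-0.1111/3.0407)·3.889974 = 0.296809
denominator = 1 − 4.016453 = -3.016453
p = 0.296809 / -3.016453 = -0.0984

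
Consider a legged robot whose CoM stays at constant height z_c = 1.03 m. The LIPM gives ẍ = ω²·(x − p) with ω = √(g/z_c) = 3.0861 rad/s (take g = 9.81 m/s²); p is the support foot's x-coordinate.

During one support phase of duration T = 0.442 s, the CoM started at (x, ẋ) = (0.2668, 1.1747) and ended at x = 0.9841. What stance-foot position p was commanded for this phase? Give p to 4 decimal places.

p = 0.2470

ωT = 3.0861·0.442 = 1.364056; cosh(ωT) = 2.083825, sinh(ωT) = 1.828204
x(T) = p + (x₀−p)·cosh(ωT) + (ẋ₀/ω)·sinh(ωT) ⇒ p·(1 − cosh) = x(T) − x₀·cosh − (ẋ₀/ω)·sinh
numerator   = 0.9841 − (0.2668)·2.083825 − (1.1747/3.0861)·1.828204 = -0.267756
denominator = 1 − 2.083825 = -1.083825
p = -0.267756 / -1.083825 = 0.2470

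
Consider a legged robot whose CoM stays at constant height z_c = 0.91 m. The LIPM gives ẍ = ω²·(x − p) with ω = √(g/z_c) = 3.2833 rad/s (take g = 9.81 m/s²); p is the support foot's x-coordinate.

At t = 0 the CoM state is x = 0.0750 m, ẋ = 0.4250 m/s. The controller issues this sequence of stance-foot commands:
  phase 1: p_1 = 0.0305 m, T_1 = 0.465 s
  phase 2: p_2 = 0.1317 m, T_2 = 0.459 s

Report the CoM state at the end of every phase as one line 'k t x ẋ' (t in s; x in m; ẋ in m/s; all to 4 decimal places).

1 0.4650 0.4216 1.3447
2 0.9240 1.6969 5.2262

phase 1: p=0.0305, T=0.465, ωT=1.526735, cosh=2.410182, sinh=2.192938; start (x,ẋ)=(0.075000, 0.425000) → end (x,ẋ)=(0.421614, 1.344731)
phase 2: p=0.1317, T=0.459, ωT=1.507035, cosh=2.367447, sinh=2.145881; start (x,ẋ)=(0.421614, 1.344731) → end (x,ẋ)=(1.696936, 5.226185)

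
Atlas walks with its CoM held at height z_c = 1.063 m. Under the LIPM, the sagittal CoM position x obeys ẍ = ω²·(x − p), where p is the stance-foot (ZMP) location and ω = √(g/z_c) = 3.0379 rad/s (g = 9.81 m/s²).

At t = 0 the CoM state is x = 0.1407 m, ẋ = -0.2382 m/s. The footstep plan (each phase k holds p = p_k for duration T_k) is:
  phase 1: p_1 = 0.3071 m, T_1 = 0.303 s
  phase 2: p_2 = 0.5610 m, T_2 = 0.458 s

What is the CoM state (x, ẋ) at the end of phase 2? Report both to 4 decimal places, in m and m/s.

phase 1: p=0.3071, T=0.303, ωT=0.920484, cosh=1.454415, sinh=1.056089; start (x,ẋ)=(0.140700, -0.238200) → end (x,ẋ)=(-0.017722, -0.880302)
phase 2: p=0.5610, T=0.458, ωT=1.391358, cosh=2.134522, sinh=1.885785; start (x,ẋ)=(-0.017722, -0.880302) → end (x,ẋ)=(-1.220745, -5.194421)

x = -1.2207, ẋ = -5.1944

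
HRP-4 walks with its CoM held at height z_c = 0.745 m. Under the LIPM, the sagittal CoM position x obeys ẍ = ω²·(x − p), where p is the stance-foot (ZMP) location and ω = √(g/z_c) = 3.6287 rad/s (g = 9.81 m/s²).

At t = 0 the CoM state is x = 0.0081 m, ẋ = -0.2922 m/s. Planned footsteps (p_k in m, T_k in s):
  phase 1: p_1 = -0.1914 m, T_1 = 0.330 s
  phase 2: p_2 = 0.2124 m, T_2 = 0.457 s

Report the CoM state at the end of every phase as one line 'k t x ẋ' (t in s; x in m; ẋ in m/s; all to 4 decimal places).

phase 1: p=-0.1914, T=0.330, ωT=1.197471, cosh=1.806844, sinh=1.504887; start (x,ẋ)=(0.008100, -0.292200) → end (x,ẋ)=(0.047885, 0.561467)
phase 2: p=0.2124, T=0.457, ωT=1.658316, cosh=2.720460, sinh=2.530001; start (x,ẋ)=(0.047885, 0.561467) → end (x,ẋ)=(0.156308, 0.017097)

1 0.3300 0.0479 0.5615
2 0.7870 0.1563 0.0171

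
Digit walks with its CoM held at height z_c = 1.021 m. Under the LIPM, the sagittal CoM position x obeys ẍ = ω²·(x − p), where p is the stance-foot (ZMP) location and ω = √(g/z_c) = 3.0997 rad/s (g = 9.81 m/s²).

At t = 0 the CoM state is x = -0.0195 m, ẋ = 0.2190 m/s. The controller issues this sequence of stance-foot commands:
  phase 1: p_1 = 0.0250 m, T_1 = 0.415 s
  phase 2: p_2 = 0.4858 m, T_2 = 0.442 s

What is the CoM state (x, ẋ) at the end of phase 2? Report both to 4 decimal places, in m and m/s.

x = -0.2973, ẋ = -2.0393

phase 1: p=0.0250, T=0.415, ωT=1.286375, cosh=1.947957, sinh=1.671687; start (x,ẋ)=(-0.019500, 0.219000) → end (x,ẋ)=(0.056424, 0.196016)
phase 2: p=0.4858, T=0.442, ωT=1.370067, cosh=2.094853, sinh=1.840763; start (x,ẋ)=(0.056424, 0.196016) → end (x,ẋ)=(-0.297275, -2.039316)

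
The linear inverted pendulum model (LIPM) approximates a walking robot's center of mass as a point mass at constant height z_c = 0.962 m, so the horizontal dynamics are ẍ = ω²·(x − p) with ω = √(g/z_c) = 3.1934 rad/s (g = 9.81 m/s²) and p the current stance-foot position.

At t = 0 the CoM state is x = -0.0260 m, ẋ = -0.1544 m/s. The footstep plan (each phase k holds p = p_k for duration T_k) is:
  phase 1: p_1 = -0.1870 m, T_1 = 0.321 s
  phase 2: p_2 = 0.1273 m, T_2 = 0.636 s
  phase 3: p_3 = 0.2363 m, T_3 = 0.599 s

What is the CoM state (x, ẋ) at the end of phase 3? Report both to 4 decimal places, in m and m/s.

x = -0.1511, ẋ = -1.1709

phase 1: p=-0.1870, T=0.321, ωT=1.025081, cosh=1.573045, sinh=1.214278; start (x,ẋ)=(-0.026000, -0.154400) → end (x,ẋ)=(0.007550, 0.381427)
phase 2: p=0.1273, T=0.636, ωT=2.031002, cosh=3.876463, sinh=3.745259; start (x,ẋ)=(0.007550, 0.381427) → end (x,ẋ)=(0.110437, 0.046369)
phase 3: p=0.2363, T=0.599, ωT=1.912847, cosh=3.459999, sinh=3.312340; start (x,ẋ)=(0.110437, 0.046369) → end (x,ẋ)=(-0.151089, -1.170894)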